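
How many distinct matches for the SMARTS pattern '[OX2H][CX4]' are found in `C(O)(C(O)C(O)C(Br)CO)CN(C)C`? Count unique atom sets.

[OX2H][CX4] is the SMARTS for an aliphatic alcohol: a hydroxyl oxygen bound to an sp3 (X4) carbon.
The molecule carries 4 separate instances of a hydroxyl group (-OH) meeting every constraint; each maps to a distinct set of atoms, giving 4 matches.

4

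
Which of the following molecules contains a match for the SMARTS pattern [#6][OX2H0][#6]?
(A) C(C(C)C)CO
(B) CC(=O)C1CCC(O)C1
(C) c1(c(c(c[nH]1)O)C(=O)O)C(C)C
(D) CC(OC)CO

D

[#6][OX2H0][#6] describes an aliphatic oxygen bridging two carbons with no H on the oxygen (an ether).
(A) has a hydroxyl group (-OH) but the oxygen has H1, not H0 bridging two carbons.
(B) has a hydroxyl group (-OH) but the oxygen has H1, not H0 bridging two carbons.
(C) has a hydroxyl group (-OH) but the oxygen has H1, not H0 bridging two carbons.
(D) contains a methoxy ether (-OCH3), which satisfies every atom and bond constraint.
So the answer is (D).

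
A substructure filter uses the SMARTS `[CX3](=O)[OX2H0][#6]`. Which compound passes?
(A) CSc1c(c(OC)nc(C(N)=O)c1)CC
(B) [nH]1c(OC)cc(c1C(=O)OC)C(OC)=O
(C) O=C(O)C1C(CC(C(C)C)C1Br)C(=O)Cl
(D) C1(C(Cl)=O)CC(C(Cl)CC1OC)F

[CX3](=O)[OX2H0][#6] describes a carbonyl carbon bonded to an oxygen that is itself bonded to carbon (no H on that O) (an ester).
(A) has a methoxy ether (-OCH3) but the ether oxygen is not adjacent to a C=O carbon.
(B) contains a methyl-ester group (-C(=O)OCH3), which satisfies every atom and bond constraint.
(C) has a carboxylic acid group (-C(=O)OH) but the singly-bonded O carries H (OX2H1, not H0).
(D) has a methoxy ether (-OCH3) but the ether oxygen is not adjacent to a C=O carbon.
So the answer is (B).

B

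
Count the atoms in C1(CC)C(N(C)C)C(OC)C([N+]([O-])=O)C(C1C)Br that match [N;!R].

2

The query [N;!R] means: aliphatic nitrogen not in a ring.
Check the 18 heavy atoms by environment: 6× C (in 6-ring) → no; 1× N (charge +1, acyclic) → match; 1× O (charge -1, acyclic) → no; 2× O (acyclic) → no; 1× Br (acyclic) → no; 6× C (acyclic) → no; 1× N (acyclic) → match.
Summing the matching environments: 1 + 1 = 2 matching atoms.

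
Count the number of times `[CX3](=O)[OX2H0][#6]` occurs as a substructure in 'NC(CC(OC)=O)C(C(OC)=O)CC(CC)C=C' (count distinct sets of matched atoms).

[CX3](=O)[OX2H0][#6] is the SMARTS for an ester: a carbonyl carbon bonded to an oxygen that is itself bonded to carbon (no H on that O).
The molecule carries 2 separate instances of a methyl-ester group (-C(=O)OCH3) meeting every constraint; each maps to a distinct set of atoms, giving 2 matches.

2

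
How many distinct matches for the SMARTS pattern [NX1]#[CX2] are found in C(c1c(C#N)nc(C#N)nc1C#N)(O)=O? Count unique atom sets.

[NX1]#[CX2] is the SMARTS for a nitrile: a nitrogen triple-bonded to a two-connected carbon.
The molecule carries 3 separate instances of a nitrile (-C#N) meeting every constraint; each maps to a distinct set of atoms, giving 3 matches.

3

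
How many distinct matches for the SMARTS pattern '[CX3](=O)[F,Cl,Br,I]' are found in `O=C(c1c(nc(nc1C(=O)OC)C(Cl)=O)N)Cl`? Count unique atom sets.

2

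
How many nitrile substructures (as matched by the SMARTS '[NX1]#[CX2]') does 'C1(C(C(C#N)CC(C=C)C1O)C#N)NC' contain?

[NX1]#[CX2] is the SMARTS for a nitrile: a nitrogen triple-bonded to a two-connected carbon.
The molecule carries 2 separate instances of a nitrile (-C#N) meeting every constraint; each maps to a distinct set of atoms, giving 2 matches.

2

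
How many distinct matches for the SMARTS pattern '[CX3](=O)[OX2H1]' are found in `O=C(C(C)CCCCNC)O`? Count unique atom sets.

[CX3](=O)[OX2H1] is the SMARTS for a carboxylic acid: an sp2 carbon double-bonded to O and single-bonded to an -OH oxygen.
Exactly one fragment in the molecule meets all constraints, giving 1 match.

1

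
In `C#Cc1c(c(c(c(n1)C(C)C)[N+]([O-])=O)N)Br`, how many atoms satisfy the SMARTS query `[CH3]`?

2

The query [CH3] means: aliphatic carbon with exactly three hydrogens.
Check the 16 heavy atoms by environment: 1× n (aromatic, H0) → no; 5× c (aromatic, H0) → no; 1× N (H2) → no; 2× C (H1) → no; 2× C (H3) → match; 1× N (charge +1, H0) → no; 1× O (charge -1, H0) → no; 1× O (H0) → no; 1× C (H0) → no; 1× Br (H0) → no.
That gives 2 matching atoms.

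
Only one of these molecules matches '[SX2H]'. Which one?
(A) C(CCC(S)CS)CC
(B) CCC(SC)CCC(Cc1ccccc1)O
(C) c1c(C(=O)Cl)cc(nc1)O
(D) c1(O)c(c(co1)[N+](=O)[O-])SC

A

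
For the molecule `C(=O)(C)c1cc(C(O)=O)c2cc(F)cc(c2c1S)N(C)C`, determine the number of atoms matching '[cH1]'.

3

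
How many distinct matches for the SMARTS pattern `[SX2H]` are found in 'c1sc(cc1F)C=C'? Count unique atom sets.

0

[SX2H] is the SMARTS for a thiol: an aliphatic sulfur with two connections, one being H.
No fragment in the molecule satisfies every constraint, giving 0 matches.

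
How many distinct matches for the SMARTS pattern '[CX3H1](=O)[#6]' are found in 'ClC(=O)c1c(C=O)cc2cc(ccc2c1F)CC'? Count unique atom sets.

1

[CX3H1](=O)[#6] is the SMARTS for an aldehyde: an sp2 carbon with one H, double-bonded to O and single-bonded to carbon.
Exactly one fragment in the molecule meets all constraints, giving 1 match.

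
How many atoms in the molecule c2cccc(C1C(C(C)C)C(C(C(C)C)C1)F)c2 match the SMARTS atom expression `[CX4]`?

The query [CX4] means: C with X4: aliphatic carbon with exactly 4 total connections (bonds + H).
Check the 18 heavy atoms by environment: 11× C (X4) → match; 1× F (X1) → no; 6× c (aromatic, X3) → no.
That gives 11 matching atoms.

11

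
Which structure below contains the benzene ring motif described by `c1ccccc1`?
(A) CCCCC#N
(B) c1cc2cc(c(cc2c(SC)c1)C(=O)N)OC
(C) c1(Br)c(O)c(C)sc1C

c1ccccc1 describes six aromatic carbons in a ring (a benzene ring).
(A) has a methyl group (-CH3) but no six-membered all-carbon aromatic ring is present.
(B) contains the required atom environment, so the pattern matches.
(C) has a methyl group (-CH3) but no six-membered all-carbon aromatic ring is present.
So the answer is (B).

B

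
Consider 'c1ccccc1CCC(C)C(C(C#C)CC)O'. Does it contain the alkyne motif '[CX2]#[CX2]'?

The pattern [CX2]#[CX2] describes a carbon-carbon triple bond — an alkyne.
The molecule carries an ethynyl group (-C#CH), whose atoms satisfy every constraint of the query, so the pattern matches.

Yes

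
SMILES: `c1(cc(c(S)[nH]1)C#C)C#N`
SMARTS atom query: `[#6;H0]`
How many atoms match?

Check the 10 heavy atoms by environment: 1× n (aromatic, H1) → no; 3× c (aromatic, H0) → match; 1× c (aromatic, H1) → no; 2× C (H0) → match; 1× C (H1) → no; 1× N (H0) → no; 1× S (H1) → no.
Summing the matching environments: 3 + 2 = 5 matching atoms.

5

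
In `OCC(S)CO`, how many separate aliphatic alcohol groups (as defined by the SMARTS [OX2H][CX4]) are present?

2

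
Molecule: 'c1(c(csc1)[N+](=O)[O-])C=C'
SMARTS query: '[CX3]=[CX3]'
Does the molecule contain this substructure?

Yes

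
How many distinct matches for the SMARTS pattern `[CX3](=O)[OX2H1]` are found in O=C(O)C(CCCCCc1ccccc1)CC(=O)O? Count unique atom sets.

[CX3](=O)[OX2H1] is the SMARTS for a carboxylic acid: an sp2 carbon double-bonded to O and single-bonded to an -OH oxygen.
The molecule carries 2 separate instances of a carboxylic acid group (-C(=O)OH) meeting every constraint; each maps to a distinct set of atoms, giving 2 matches.

2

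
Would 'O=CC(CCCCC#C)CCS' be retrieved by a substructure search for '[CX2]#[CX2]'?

The pattern [CX2]#[CX2] describes a carbon-carbon triple bond — an alkyne.
The molecule carries an ethynyl group (-C#CH), whose atoms satisfy every constraint of the query, so the pattern matches.

Yes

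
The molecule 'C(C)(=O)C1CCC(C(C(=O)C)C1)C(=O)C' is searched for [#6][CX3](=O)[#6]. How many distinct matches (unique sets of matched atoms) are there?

3

[#6][CX3](=O)[#6] is the SMARTS for a ketone: a carbonyl carbon (no H) flanked by two carbons.
The molecule carries 3 separate instances of an acetyl/ketone group (-C(=O)CH3) meeting every constraint; each maps to a distinct set of atoms, giving 3 matches.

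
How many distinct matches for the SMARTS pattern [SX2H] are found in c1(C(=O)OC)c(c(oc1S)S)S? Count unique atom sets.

3

[SX2H] is the SMARTS for a thiol: an aliphatic sulfur with two connections, one being H.
The molecule carries 3 separate instances of a thiol (-SH) meeting every constraint; each maps to a distinct set of atoms, giving 3 matches.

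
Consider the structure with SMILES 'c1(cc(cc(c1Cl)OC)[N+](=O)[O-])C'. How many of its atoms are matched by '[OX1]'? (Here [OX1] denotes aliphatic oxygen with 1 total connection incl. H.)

2

Check the 13 heavy atoms by environment: 6× c (aromatic, X3) → no; 1× O (X2) → no; 2× C (X4) → no; 1× Cl (X1) → no; 1× N (charge +1, X3) → no; 1× O (charge -1, X1) → match; 1× O (X1) → match.
Summing the matching environments: 1 + 1 = 2 matching atoms.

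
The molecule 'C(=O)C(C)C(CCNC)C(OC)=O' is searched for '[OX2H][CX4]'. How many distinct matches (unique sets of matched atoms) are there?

0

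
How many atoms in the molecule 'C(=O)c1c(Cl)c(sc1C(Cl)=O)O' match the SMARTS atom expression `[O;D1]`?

The query [O;D1] means: aliphatic oxygen bonded to exactly one heavy atom.
Check the 12 heavy atoms by environment: 1× s (aromatic, D2) → no; 4× c (aromatic, D3) → no; 1× C (D3) → no; 3× O (D1) → match; 2× Cl (D1) → no; 1× C (D2) → no.
That gives 3 matching atoms.

3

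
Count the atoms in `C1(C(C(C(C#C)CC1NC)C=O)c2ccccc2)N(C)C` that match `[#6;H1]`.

Check the 21 heavy atoms by environment: 7× C (H1) → match; 1× C (H2) → no; 1× C (H0) → no; 1× N (H0) → no; 3× C (H3) → no; 1× O (H0) → no; 1× c (aromatic, H0) → no; 5× c (aromatic, H1) → match; 1× N (H1) → no.
Summing the matching environments: 7 + 5 = 12 matching atoms.

12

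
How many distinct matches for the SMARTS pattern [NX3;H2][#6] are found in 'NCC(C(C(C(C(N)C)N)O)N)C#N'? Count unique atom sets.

4

[NX3;H2][#6] is the SMARTS for a primary amine: a trivalent nitrogen with two H attached to carbon.
The molecule carries 4 separate instances of a primary amino group (-NH2) meeting every constraint; each maps to a distinct set of atoms, giving 4 matches.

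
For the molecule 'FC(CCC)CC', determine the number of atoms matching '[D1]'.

3

The query [D1] means: atom with exactly one heavy-atom neighbour (degree 1).
Check the 7 heavy atoms by environment: 3× C (D2) → no; 1× C (D3) → no; 1× F (D1) → match; 2× C (D1) → match.
Summing the matching environments: 1 + 2 = 3 matching atoms.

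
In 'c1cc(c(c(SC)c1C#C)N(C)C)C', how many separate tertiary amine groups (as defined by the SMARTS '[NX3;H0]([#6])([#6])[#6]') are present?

1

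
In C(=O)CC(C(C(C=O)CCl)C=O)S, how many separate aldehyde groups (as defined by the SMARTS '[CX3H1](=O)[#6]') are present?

[CX3H1](=O)[#6] is the SMARTS for an aldehyde: an sp2 carbon with one H, double-bonded to O and single-bonded to carbon.
The molecule carries 3 separate instances of an aldehyde (-CHO) meeting every constraint; each maps to a distinct set of atoms, giving 3 matches.

3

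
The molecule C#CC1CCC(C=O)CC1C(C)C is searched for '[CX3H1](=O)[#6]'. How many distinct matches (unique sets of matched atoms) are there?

1

[CX3H1](=O)[#6] is the SMARTS for an aldehyde: an sp2 carbon with one H, double-bonded to O and single-bonded to carbon.
Exactly one fragment in the molecule meets all constraints, giving 1 match.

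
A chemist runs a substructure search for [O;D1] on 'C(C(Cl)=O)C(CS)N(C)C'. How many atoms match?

1

The query [O;D1] means: aliphatic oxygen bonded to exactly one heavy atom.
Check the 10 heavy atoms by environment: 2× C (D2) → no; 2× C (D3) → no; 1× S (D1) → no; 1× O (D1) → match; 1× Cl (D1) → no; 1× N (D3) → no; 2× C (D1) → no.
That gives 1 matching atom.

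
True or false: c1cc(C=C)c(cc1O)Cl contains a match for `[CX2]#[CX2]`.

False

The pattern [CX2]#[CX2] describes a carbon-carbon triple bond — an alkyne.
The closest candidate here is a vinyl group (-CH=CH2), but the C=C is a double bond; both carbons are CX3, not CX2. No other fragment satisfies the full query, so there is no match.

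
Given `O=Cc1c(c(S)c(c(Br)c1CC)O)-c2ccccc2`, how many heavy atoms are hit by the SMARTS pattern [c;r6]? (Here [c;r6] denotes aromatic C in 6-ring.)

Check the 19 heavy atoms by environment: 12× c (aromatic, in 6-ring) → match; 3× C (acyclic) → no; 2× O (acyclic) → no; 1× S (acyclic) → no; 1× Br (acyclic) → no.
That gives 12 matching atoms.

12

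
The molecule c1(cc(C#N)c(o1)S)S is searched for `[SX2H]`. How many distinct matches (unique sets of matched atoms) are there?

2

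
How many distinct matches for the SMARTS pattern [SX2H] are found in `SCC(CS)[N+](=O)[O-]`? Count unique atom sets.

[SX2H] is the SMARTS for a thiol: an aliphatic sulfur with two connections, one being H.
The molecule carries 2 separate instances of a thiol (-SH) meeting every constraint; each maps to a distinct set of atoms, giving 2 matches.

2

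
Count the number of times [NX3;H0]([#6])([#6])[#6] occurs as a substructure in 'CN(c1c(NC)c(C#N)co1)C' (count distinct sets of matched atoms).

[NX3;H0]([#6])([#6])[#6] is the SMARTS for a tertiary amine: a trivalent nitrogen with no H, bonded to three carbons.
Exactly one fragment in the molecule meets all constraints, giving 1 match.

1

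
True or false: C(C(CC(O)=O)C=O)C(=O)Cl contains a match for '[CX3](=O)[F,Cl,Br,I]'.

The pattern [CX3](=O)[F,Cl,Br,I] describes a carbonyl carbon bonded to a halogen — an acyl halide.
The molecule carries an acyl chloride (-C(=O)Cl), whose atoms satisfy every constraint of the query, so the pattern matches.

True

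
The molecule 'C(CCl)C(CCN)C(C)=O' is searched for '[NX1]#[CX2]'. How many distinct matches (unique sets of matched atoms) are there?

[NX1]#[CX2] is the SMARTS for a nitrile: a nitrogen triple-bonded to a two-connected carbon.
The molecule has a primary amino group (-NH2), but the nitrogen is NX3 (three connections), not NX1 triple-bonded; nothing else fits, so there are 0 matches.

0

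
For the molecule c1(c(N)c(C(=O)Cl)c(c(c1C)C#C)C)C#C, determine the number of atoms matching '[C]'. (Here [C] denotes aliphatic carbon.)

7

The query [C] means: uppercase C matches aliphatic (non-aromatic) carbon only.
Check the 16 heavy atoms by environment: 6× c (aromatic) → no; 7× C → match; 1× N → no; 1× O → no; 1× Cl → no.
That gives 7 matching atoms.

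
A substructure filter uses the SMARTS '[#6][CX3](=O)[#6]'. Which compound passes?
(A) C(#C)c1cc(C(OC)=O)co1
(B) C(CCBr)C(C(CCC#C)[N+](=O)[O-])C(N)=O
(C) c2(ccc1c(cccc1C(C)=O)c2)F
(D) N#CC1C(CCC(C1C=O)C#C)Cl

[#6][CX3](=O)[#6] describes a carbonyl carbon (no H) flanked by two carbons (a ketone).
(A) has a methyl-ester group (-C(=O)OCH3) but one neighbour of the carbonyl carbon is O, not C.
(B) has a primary amide (-C(=O)NH2) but one neighbour of the carbonyl carbon is N, not C.
(C) contains an acetyl/ketone group (-C(=O)CH3), which satisfies every atom and bond constraint.
(D) has an aldehyde (-CHO) but the carbonyl carbon has H1, so it is not flanked by two carbons.
So the answer is (C).

C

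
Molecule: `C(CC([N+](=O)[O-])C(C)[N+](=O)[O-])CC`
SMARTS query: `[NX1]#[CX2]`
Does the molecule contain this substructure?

The pattern [NX1]#[CX2] describes a nitrogen triple-bonded to a two-connected carbon — a nitrile.
The closest candidate here is a nitro group (-[N+](=O)[O-]), but there is no C#N triple bond. No other fragment satisfies the full query, so there is no match.

No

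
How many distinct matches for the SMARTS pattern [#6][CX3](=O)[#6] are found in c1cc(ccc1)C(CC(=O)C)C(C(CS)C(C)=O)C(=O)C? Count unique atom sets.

3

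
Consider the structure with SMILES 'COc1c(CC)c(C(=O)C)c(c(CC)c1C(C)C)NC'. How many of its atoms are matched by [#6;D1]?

7

The query [#6;D1] means: carbon bonded to exactly one heavy atom.
Check the 20 heavy atoms by environment: 6× c (aromatic, D3) → no; 2× C (D3) → no; 7× C (D1) → match; 2× C (D2) → no; 1× N (D2) → no; 1× O (D2) → no; 1× O (D1) → no.
That gives 7 matching atoms.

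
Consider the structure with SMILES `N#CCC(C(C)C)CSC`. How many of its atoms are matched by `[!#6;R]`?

The query [!#6;R] means: non-carbon atom that is part of a ring.
Check the 10 heavy atoms by environment: 8× C (acyclic) → no; 1× N (acyclic) → no; 1× S (acyclic) → no.
No environment satisfies the query, so 0 matching atoms.

0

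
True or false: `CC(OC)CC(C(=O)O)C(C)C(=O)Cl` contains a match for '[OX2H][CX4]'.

False

The pattern [OX2H][CX4] describes a hydroxyl oxygen bound to an sp3 (X4) carbon — an aliphatic alcohol.
The closest candidate here is a methoxy ether (-OCH3), but the oxygen has H0 (ether), not H1. No other fragment satisfies the full query, so there is no match.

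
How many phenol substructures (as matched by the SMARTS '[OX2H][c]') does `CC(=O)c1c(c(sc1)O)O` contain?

[OX2H][c] is the SMARTS for a phenol: a hydroxyl oxygen attached to an aromatic carbon.
The molecule carries 2 separate instances of a hydroxyl group (-OH) meeting every constraint; each maps to a distinct set of atoms, giving 2 matches.

2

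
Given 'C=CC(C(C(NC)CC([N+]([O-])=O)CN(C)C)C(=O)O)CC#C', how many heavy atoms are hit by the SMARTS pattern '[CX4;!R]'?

The query [CX4;!R] means: aliphatic carbon with four total connections, not in a ring.
Check the 22 heavy atoms by environment: 10× C (X4, acyclic) → match; 2× C (X2, acyclic) → no; 3× C (X3, acyclic) → no; 1× N (charge +1, X3, acyclic) → no; 1× O (charge -1, X1, acyclic) → no; 2× O (X1, acyclic) → no; 2× N (X3, acyclic) → no; 1× O (X2, acyclic) → no.
That gives 10 matching atoms.

10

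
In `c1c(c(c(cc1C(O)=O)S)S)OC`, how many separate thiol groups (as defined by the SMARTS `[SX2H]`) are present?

2

[SX2H] is the SMARTS for a thiol: an aliphatic sulfur with two connections, one being H.
The molecule carries 2 separate instances of a thiol (-SH) meeting every constraint; each maps to a distinct set of atoms, giving 2 matches.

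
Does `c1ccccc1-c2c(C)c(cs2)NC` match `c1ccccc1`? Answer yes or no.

Yes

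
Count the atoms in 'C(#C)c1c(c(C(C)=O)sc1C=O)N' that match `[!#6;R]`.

The query [!#6;R] means: non-carbon atom that is part of a ring.
Check the 13 heavy atoms by environment: 1× s (aromatic, in 5-ring) → match; 4× c (aromatic, in 5-ring) → no; 1× N (acyclic) → no; 5× C (acyclic) → no; 2× O (acyclic) → no.
That gives 1 matching atom.

1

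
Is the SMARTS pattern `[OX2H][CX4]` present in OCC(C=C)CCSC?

The pattern [OX2H][CX4] describes a hydroxyl oxygen bound to an sp3 (X4) carbon — an aliphatic alcohol.
The molecule carries a hydroxyl group (-OH), whose atoms satisfy every constraint of the query, so the pattern matches.

Yes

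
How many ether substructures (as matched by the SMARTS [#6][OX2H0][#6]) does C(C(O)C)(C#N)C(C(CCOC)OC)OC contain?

[#6][OX2H0][#6] is the SMARTS for an ether: an aliphatic oxygen bridging two carbons with no H on the oxygen.
The molecule carries 3 separate instances of a methoxy ether (-OCH3) meeting every constraint; each maps to a distinct set of atoms, giving 3 matches.

3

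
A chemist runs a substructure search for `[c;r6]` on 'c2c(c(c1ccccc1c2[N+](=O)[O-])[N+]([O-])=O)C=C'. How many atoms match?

10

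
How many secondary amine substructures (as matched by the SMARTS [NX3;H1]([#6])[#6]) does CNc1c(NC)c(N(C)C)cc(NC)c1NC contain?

[NX3;H1]([#6])[#6] is the SMARTS for a secondary amine: a trivalent nitrogen with one H, bonded to two carbons.
The molecule carries 4 separate instances of an N-methylamino group (-NHCH3) meeting every constraint; each maps to a distinct set of atoms, giving 4 matches.

4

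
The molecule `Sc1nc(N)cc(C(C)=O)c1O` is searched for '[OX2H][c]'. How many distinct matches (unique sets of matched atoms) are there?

[OX2H][c] is the SMARTS for a phenol: a hydroxyl oxygen attached to an aromatic carbon.
Exactly one fragment in the molecule meets all constraints, giving 1 match.

1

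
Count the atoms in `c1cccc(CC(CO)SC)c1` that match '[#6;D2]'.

Check the 12 heavy atoms by environment: 2× C (D2) → match; 1× C (D3) → no; 1× S (D2) → no; 1× C (D1) → no; 1× O (D1) → no; 1× c (aromatic, D3) → no; 5× c (aromatic, D2) → match.
Summing the matching environments: 2 + 5 = 7 matching atoms.

7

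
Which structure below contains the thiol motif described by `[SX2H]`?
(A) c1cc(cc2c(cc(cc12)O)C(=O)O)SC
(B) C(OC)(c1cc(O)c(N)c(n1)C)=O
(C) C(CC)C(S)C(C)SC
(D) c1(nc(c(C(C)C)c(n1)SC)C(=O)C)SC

[SX2H] describes an aliphatic sulfur with two connections, one being H (a thiol).
(A) has a hydroxyl group (-OH) but it is an -OH, not an -SH.
(B) has a hydroxyl group (-OH) but it is an -OH, not an -SH.
(C) contains a thiol (-SH), which satisfies every atom and bond constraint.
(D) has a methylthio ether (-SCH3) but the sulfur has H0 (bonded to two carbons), not H1.
So the answer is (C).

C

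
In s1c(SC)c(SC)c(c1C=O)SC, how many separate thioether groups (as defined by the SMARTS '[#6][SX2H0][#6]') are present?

[#6][SX2H0][#6] is the SMARTS for a thioether: an aliphatic sulfur bridging two carbons with no H on the sulfur.
The molecule carries 3 separate instances of a methylthio ether (-SCH3) meeting every constraint; each maps to a distinct set of atoms, giving 3 matches.

3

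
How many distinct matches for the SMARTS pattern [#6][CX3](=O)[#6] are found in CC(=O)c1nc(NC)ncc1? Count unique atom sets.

1

[#6][CX3](=O)[#6] is the SMARTS for a ketone: a carbonyl carbon (no H) flanked by two carbons.
Exactly one fragment in the molecule meets all constraints, giving 1 match.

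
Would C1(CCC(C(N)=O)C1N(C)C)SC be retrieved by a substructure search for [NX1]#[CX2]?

No

The pattern [NX1]#[CX2] describes a nitrogen triple-bonded to a two-connected carbon — a nitrile.
The closest candidate here is a primary amide (-C(=O)NH2), but the nitrogen is NX3, not NX1. No other fragment satisfies the full query, so there is no match.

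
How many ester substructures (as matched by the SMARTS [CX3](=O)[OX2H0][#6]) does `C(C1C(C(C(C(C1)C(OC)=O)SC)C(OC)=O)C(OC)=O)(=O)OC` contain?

4

[CX3](=O)[OX2H0][#6] is the SMARTS for an ester: a carbonyl carbon bonded to an oxygen that is itself bonded to carbon (no H on that O).
The molecule carries 4 separate instances of a methyl-ester group (-C(=O)OCH3) meeting every constraint; each maps to a distinct set of atoms, giving 4 matches.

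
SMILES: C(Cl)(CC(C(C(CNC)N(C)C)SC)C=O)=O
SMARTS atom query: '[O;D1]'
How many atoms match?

2

The query [O;D1] means: aliphatic oxygen bonded to exactly one heavy atom.
Check the 17 heavy atoms by environment: 3× C (D2) → no; 4× C (D3) → no; 2× O (D1) → match; 1× Cl (D1) → no; 1× N (D3) → no; 4× C (D1) → no; 1× S (D2) → no; 1× N (D2) → no.
That gives 2 matching atoms.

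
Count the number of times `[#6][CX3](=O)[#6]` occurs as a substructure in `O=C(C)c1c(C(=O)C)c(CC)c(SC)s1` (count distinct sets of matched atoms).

[#6][CX3](=O)[#6] is the SMARTS for a ketone: a carbonyl carbon (no H) flanked by two carbons.
The molecule carries 2 separate instances of an acetyl/ketone group (-C(=O)CH3) meeting every constraint; each maps to a distinct set of atoms, giving 2 matches.

2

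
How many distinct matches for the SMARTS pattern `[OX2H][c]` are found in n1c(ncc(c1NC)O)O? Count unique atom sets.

[OX2H][c] is the SMARTS for a phenol: a hydroxyl oxygen attached to an aromatic carbon.
The molecule carries 2 separate instances of a hydroxyl group (-OH) meeting every constraint; each maps to a distinct set of atoms, giving 2 matches.

2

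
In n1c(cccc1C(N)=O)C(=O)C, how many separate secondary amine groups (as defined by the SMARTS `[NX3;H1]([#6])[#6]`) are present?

0

[NX3;H1]([#6])[#6] is the SMARTS for a secondary amine: a trivalent nitrogen with one H, bonded to two carbons.
The molecule has a primary amide (-C(=O)NH2), but the -C(=O)NH2 nitrogen has H2, not H1; nothing else fits, so there are 0 matches.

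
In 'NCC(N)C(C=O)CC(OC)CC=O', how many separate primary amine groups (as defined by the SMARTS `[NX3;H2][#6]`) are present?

2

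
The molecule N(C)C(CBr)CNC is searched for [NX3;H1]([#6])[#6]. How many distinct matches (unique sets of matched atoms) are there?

[NX3;H1]([#6])[#6] is the SMARTS for a secondary amine: a trivalent nitrogen with one H, bonded to two carbons.
The molecule carries 2 separate instances of an N-methylamino group (-NHCH3) meeting every constraint; each maps to a distinct set of atoms, giving 2 matches.

2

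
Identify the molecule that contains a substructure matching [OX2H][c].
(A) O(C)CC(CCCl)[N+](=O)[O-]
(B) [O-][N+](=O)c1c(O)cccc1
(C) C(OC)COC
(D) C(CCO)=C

B

[OX2H][c] describes a hydroxyl oxygen attached to an aromatic carbon (a phenol).
(A) has a methoxy ether (-OCH3) but the oxygen has H0, not H1.
(B) contains a hydroxyl group (-OH), which satisfies every atom and bond constraint.
(C) has a methoxy ether (-OCH3) but the oxygen has H0, not H1.
(D) has a hydroxyl group (-OH) but the -OH is on an aliphatic carbon, not an aromatic c.
So the answer is (B).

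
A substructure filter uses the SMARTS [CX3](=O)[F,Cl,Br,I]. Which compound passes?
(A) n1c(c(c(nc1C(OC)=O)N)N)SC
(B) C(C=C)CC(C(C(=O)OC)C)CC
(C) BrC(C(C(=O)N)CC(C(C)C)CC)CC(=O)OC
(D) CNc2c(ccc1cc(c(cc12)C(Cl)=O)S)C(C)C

[CX3](=O)[F,Cl,Br,I] describes a carbonyl carbon bonded to a halogen (an acyl halide).
(A) has a methyl-ester group (-C(=O)OCH3) but the carbonyl is bonded to -O-C, not to a halogen.
(B) has a methyl-ester group (-C(=O)OCH3) but the carbonyl is bonded to -O-C, not to a halogen.
(C) has a methyl-ester group (-C(=O)OCH3) but the carbonyl is bonded to -O-C, not to a halogen.
(D) contains an acyl chloride (-C(=O)Cl), which satisfies every atom and bond constraint.
So the answer is (D).

D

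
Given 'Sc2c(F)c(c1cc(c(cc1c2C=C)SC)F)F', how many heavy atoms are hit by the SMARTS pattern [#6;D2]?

3

Check the 18 heavy atoms by environment: 8× c (aromatic, D3) → no; 2× c (aromatic, D2) → match; 1× S (D1) → no; 3× F (D1) → no; 1× S (D2) → no; 2× C (D1) → no; 1× C (D2) → match.
Summing the matching environments: 2 + 1 = 3 matching atoms.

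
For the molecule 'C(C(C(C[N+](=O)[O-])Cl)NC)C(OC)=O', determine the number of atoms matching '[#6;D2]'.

The query [#6;D2] means: any carbon bonded to exactly two heavy atoms.
Check the 14 heavy atoms by environment: 2× C (D2) → match; 3× C (D3) → no; 1× N (D2) → no; 2× C (D1) → no; 2× O (D1) → no; 1× O (D2) → no; 1× N (charge +1, D3) → no; 1× O (charge -1, D1) → no; 1× Cl (D1) → no.
That gives 2 matching atoms.

2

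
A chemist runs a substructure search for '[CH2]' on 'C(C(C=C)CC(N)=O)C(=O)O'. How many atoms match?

The query [CH2] means: aliphatic carbon with exactly two hydrogens.
Check the 11 heavy atoms by environment: 3× C (H2) → match; 2× C (H1) → no; 2× C (H0) → no; 2× O (H0) → no; 1× O (H1) → no; 1× N (H2) → no.
That gives 3 matching atoms.

3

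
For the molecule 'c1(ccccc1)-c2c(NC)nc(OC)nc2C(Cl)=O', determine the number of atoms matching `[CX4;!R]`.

2

Check the 19 heavy atoms by environment: 2× n (aromatic, X2, in 6-ring) → no; 10× c (aromatic, X3, in 6-ring) → no; 1× O (X2, acyclic) → no; 2× C (X4, acyclic) → match; 1× C (X3, acyclic) → no; 1× O (X1, acyclic) → no; 1× Cl (X1, acyclic) → no; 1× N (X3, acyclic) → no.
That gives 2 matching atoms.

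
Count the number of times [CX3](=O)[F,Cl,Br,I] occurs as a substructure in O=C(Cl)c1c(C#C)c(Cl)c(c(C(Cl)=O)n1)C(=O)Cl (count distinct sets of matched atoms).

3

[CX3](=O)[F,Cl,Br,I] is the SMARTS for an acyl halide: a carbonyl carbon bonded to a halogen.
The molecule carries 3 separate instances of an acyl chloride (-C(=O)Cl) meeting every constraint; each maps to a distinct set of atoms, giving 3 matches.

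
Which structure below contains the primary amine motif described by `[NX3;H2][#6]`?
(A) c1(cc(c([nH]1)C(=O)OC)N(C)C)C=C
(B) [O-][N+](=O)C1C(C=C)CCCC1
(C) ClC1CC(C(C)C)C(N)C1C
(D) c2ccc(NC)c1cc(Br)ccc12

C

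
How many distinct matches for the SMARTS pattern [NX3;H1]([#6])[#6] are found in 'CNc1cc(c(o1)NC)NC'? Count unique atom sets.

3

[NX3;H1]([#6])[#6] is the SMARTS for a secondary amine: a trivalent nitrogen with one H, bonded to two carbons.
The molecule carries 3 separate instances of an N-methylamino group (-NHCH3) meeting every constraint; each maps to a distinct set of atoms, giving 3 matches.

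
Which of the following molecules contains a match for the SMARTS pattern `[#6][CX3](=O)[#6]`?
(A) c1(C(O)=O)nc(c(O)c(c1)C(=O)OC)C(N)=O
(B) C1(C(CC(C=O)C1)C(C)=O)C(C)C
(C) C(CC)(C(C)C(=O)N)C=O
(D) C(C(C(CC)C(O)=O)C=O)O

B

[#6][CX3](=O)[#6] describes a carbonyl carbon (no H) flanked by two carbons (a ketone).
(A) has a carboxylic acid group (-C(=O)OH) but one neighbour of the carbonyl carbon is O, not C.
(B) contains an acetyl/ketone group (-C(=O)CH3), which satisfies every atom and bond constraint.
(C) has a primary amide (-C(=O)NH2) but one neighbour of the carbonyl carbon is N, not C.
(D) has an aldehyde (-CHO) but the carbonyl carbon has H1, so it is not flanked by two carbons.
So the answer is (B).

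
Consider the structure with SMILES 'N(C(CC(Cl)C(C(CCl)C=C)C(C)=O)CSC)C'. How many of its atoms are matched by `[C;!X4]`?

Check the 18 heavy atoms by environment: 10× C (X4) → no; 2× Cl (X1) → no; 3× C (X3) → match; 1× O (X1) → no; 1× N (X3) → no; 1× S (X2) → no.
That gives 3 matching atoms.

3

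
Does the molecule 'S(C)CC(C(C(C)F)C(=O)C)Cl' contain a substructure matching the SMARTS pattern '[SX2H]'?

The pattern [SX2H] describes an aliphatic sulfur with two connections, one being H — a thiol.
The closest candidate here is a methylthio ether (-SCH3), but the sulfur has H0 (bonded to two carbons), not H1. No other fragment satisfies the full query, so there is no match.

No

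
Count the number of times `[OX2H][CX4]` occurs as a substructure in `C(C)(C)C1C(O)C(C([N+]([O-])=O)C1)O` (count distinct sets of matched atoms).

2

[OX2H][CX4] is the SMARTS for an aliphatic alcohol: a hydroxyl oxygen bound to an sp3 (X4) carbon.
The molecule carries 2 separate instances of a hydroxyl group (-OH) meeting every constraint; each maps to a distinct set of atoms, giving 2 matches.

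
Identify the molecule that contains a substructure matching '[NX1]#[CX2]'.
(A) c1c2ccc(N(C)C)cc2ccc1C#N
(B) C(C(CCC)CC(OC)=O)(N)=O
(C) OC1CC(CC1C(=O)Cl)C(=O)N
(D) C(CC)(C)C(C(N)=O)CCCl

A

[NX1]#[CX2] describes a nitrogen triple-bonded to a two-connected carbon (a nitrile).
(A) contains a nitrile (-C#N), which satisfies every atom and bond constraint.
(B) has a primary amide (-C(=O)NH2) but the nitrogen is NX3, not NX1.
(C) has a primary amide (-C(=O)NH2) but the nitrogen is NX3, not NX1.
(D) has a primary amide (-C(=O)NH2) but the nitrogen is NX3, not NX1.
So the answer is (A).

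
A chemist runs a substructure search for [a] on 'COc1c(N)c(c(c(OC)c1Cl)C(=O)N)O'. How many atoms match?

6

The query [a] means: a matches any aromatic atom.
Check the 16 heavy atoms by environment: 6× c (aromatic) → match; 4× O → no; 2× N → no; 1× Cl → no; 3× C → no.
That gives 6 matching atoms.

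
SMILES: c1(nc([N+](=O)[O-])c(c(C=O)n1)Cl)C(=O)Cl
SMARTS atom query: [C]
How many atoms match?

The query [C] means: uppercase C matches aliphatic (non-aromatic) carbon only.
Check the 15 heavy atoms by environment: 2× n (aromatic) → no; 4× c (aromatic) → no; 2× C → match; 3× O → no; 2× Cl → no; 1× N (charge +1) → no; 1× O (charge -1) → no.
That gives 2 matching atoms.

2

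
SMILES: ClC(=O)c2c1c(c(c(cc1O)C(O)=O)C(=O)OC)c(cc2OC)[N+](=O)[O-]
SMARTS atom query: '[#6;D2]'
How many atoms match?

2

The query [#6;D2] means: any carbon bonded to exactly two heavy atoms.
Check the 26 heavy atoms by environment: 8× c (aromatic, D3) → no; 2× c (aromatic, D2) → match; 3× C (D3) → no; 6× O (D1) → no; 2× O (D2) → no; 2× C (D1) → no; 1× N (charge +1, D3) → no; 1× O (charge -1, D1) → no; 1× Cl (D1) → no.
That gives 2 matching atoms.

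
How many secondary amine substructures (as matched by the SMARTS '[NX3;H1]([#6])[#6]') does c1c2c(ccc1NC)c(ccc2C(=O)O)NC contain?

[NX3;H1]([#6])[#6] is the SMARTS for a secondary amine: a trivalent nitrogen with one H, bonded to two carbons.
The molecule carries 2 separate instances of an N-methylamino group (-NHCH3) meeting every constraint; each maps to a distinct set of atoms, giving 2 matches.

2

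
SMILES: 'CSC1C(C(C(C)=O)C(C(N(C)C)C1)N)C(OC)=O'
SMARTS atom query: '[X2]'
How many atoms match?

Check the 19 heavy atoms by environment: 11× C (X4) → no; 1× S (X2) → match; 2× C (X3) → no; 2× O (X1) → no; 1× O (X2) → match; 2× N (X3) → no.
Summing the matching environments: 1 + 1 = 2 matching atoms.

2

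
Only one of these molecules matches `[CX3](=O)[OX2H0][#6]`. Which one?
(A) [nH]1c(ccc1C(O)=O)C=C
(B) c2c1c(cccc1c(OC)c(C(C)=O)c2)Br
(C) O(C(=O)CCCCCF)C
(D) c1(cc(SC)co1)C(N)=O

C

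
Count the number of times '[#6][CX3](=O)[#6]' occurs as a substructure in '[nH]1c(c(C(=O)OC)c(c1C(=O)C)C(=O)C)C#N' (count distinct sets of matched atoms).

2

[#6][CX3](=O)[#6] is the SMARTS for a ketone: a carbonyl carbon (no H) flanked by two carbons.
The molecule carries 2 separate instances of an acetyl/ketone group (-C(=O)CH3) meeting every constraint; each maps to a distinct set of atoms, giving 2 matches.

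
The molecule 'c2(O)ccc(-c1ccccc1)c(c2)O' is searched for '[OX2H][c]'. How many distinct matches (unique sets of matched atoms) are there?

2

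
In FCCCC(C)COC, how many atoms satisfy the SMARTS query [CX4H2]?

The query [CX4H2] means: sp3 carbon (X4) with exactly two hydrogens.
Check the 9 heavy atoms by environment: 4× C (H2, X4) → match; 1× C (H1, X4) → no; 1× F (H0, X1) → no; 2× C (H3, X4) → no; 1× O (H0, X2) → no.
That gives 4 matching atoms.

4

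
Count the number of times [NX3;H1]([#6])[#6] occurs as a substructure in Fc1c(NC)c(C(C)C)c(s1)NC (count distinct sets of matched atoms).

2

[NX3;H1]([#6])[#6] is the SMARTS for a secondary amine: a trivalent nitrogen with one H, bonded to two carbons.
The molecule carries 2 separate instances of an N-methylamino group (-NHCH3) meeting every constraint; each maps to a distinct set of atoms, giving 2 matches.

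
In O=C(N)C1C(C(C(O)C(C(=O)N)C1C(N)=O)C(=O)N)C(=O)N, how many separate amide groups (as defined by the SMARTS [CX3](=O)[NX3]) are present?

[CX3](=O)[NX3] is the SMARTS for an amide: a carbonyl carbon bonded to a trivalent nitrogen.
The molecule carries 5 separate instances of a primary amide (-C(=O)NH2) meeting every constraint; each maps to a distinct set of atoms, giving 5 matches.

5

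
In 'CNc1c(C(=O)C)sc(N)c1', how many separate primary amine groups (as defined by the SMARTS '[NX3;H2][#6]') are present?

[NX3;H2][#6] is the SMARTS for a primary amine: a trivalent nitrogen with two H attached to carbon.
Exactly one fragment in the molecule meets all constraints, giving 1 match.

1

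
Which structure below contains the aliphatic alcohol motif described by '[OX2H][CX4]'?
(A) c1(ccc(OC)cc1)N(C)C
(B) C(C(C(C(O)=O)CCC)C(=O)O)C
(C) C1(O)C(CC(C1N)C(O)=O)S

C

[OX2H][CX4] describes a hydroxyl oxygen bound to an sp3 (X4) carbon (an aliphatic alcohol).
(A) has a methoxy ether (-OCH3) but the oxygen has H0 (ether), not H1.
(B) has a carboxylic acid group (-C(=O)OH) but the -OH is on a CX3 carbonyl carbon, not a CX4 carbon.
(C) contains a hydroxyl group (-OH), which satisfies every atom and bond constraint.
So the answer is (C).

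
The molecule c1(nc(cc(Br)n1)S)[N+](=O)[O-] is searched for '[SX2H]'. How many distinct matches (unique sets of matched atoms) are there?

1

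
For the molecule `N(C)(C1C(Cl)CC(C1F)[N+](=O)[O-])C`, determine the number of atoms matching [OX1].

Check the 13 heavy atoms by environment: 7× C (X4) → no; 1× N (charge +1, X3) → no; 1× O (charge -1, X1) → match; 1× O (X1) → match; 1× N (X3) → no; 1× F (X1) → no; 1× Cl (X1) → no.
Summing the matching environments: 1 + 1 = 2 matching atoms.

2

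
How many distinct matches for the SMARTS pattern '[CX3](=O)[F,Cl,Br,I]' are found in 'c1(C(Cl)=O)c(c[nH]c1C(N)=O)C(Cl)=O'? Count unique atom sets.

2

[CX3](=O)[F,Cl,Br,I] is the SMARTS for an acyl halide: a carbonyl carbon bonded to a halogen.
The molecule carries 2 separate instances of an acyl chloride (-C(=O)Cl) meeting every constraint; each maps to a distinct set of atoms, giving 2 matches.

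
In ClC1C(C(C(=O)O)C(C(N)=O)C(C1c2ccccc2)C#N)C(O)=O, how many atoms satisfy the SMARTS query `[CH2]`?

Check the 24 heavy atoms by environment: 6× C (H1) → no; 4× C (H0) → no; 3× O (H0) → no; 1× N (H2) → no; 2× O (H1) → no; 1× c (aromatic, H0) → no; 5× c (aromatic, H1) → no; 1× Cl (H0) → no; 1× N (H0) → no.
No environment satisfies the query, so 0 matching atoms.

0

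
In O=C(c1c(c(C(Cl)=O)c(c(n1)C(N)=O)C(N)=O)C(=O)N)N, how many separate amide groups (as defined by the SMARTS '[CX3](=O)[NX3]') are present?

[CX3](=O)[NX3] is the SMARTS for an amide: a carbonyl carbon bonded to a trivalent nitrogen.
The molecule carries 4 separate instances of a primary amide (-C(=O)NH2) meeting every constraint; each maps to a distinct set of atoms, giving 4 matches.

4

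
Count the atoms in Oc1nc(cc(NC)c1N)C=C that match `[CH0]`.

0

The query [CH0] means: aliphatic carbon with no attached hydrogen.
Check the 12 heavy atoms by environment: 1× n (aromatic, H0) → no; 4× c (aromatic, H0) → no; 1× c (aromatic, H1) → no; 1× N (H1) → no; 1× C (H3) → no; 1× O (H1) → no; 1× C (H1) → no; 1× C (H2) → no; 1× N (H2) → no.
No environment satisfies the query, so 0 matching atoms.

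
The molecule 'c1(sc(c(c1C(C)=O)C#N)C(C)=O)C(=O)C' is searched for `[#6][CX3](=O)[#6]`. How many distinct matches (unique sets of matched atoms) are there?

[#6][CX3](=O)[#6] is the SMARTS for a ketone: a carbonyl carbon (no H) flanked by two carbons.
The molecule carries 3 separate instances of an acetyl/ketone group (-C(=O)CH3) meeting every constraint; each maps to a distinct set of atoms, giving 3 matches.

3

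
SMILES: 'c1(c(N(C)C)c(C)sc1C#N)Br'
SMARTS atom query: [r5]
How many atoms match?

5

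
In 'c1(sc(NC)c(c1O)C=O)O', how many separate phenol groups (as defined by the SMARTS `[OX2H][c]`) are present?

[OX2H][c] is the SMARTS for a phenol: a hydroxyl oxygen attached to an aromatic carbon.
The molecule carries 2 separate instances of a hydroxyl group (-OH) meeting every constraint; each maps to a distinct set of atoms, giving 2 matches.

2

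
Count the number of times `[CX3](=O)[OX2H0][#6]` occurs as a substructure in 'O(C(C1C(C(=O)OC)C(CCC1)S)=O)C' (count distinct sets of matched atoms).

[CX3](=O)[OX2H0][#6] is the SMARTS for an ester: a carbonyl carbon bonded to an oxygen that is itself bonded to carbon (no H on that O).
The molecule carries 2 separate instances of a methyl-ester group (-C(=O)OCH3) meeting every constraint; each maps to a distinct set of atoms, giving 2 matches.

2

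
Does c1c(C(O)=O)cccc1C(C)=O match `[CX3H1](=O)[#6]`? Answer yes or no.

No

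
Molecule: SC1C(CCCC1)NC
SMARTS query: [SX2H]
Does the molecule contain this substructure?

The pattern [SX2H] describes an aliphatic sulfur with two connections, one being H — a thiol.
The molecule carries a thiol (-SH), whose atoms satisfy every constraint of the query, so the pattern matches.

Yes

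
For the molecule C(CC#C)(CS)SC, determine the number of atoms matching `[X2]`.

4

The query [X2] means: any atom with exactly two total connections (bonds + H).
Check the 8 heavy atoms by environment: 4× C (X4) → no; 2× S (X2) → match; 2× C (X2) → match.
Summing the matching environments: 2 + 2 = 4 matching atoms.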